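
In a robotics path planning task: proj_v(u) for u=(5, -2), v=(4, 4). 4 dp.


u.v = 12, |v| = sqrt(32) = 5.6569
Scalar projection = u.v / |v| = 12 / sqrt(32) = 2.1213

2.1213


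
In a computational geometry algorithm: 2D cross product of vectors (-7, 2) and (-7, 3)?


u x v = u_x*v_y - u_y*v_x = (-7)*3 - 2*(-7)
= (-21) - (-14) = -7

-7


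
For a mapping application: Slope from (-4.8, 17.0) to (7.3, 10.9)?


slope = (y2-y1)/(x2-x1) = (10.9-17)/(7.3-(-4.8)) = (-6.1)/12.1 = -0.5041

-0.5041


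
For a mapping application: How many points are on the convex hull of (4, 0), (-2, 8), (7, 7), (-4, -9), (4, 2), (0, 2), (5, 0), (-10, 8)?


Convex hull vertices (CCW): (-10, 8), (-4, -9), (5, 0), (7, 7), (-2, 8)
Count = 5

5


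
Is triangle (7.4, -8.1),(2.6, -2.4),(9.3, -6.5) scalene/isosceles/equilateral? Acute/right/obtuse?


Side lengths squared: AB^2=55.53, BC^2=61.7, CA^2=6.17
Sorted: [6.17, 55.53, 61.7]
By sides: Scalene, By angles: Right

Scalene, Right


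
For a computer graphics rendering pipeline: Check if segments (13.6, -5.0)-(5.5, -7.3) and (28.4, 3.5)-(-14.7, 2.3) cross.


Cross products: d1=348.59, d2=438, d3=-34.81, d4=-124.22
d1*d2 < 0 and d3*d4 < 0? no

No, they don't intersect


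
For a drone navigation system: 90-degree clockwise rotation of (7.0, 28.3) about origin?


90° CW: (x,y) -> (y, -x)
(7,28.3) -> (28.3, -7)

(28.3, -7)


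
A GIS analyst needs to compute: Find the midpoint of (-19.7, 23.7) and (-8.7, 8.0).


M = (((-19.7)+(-8.7))/2, (23.7+8)/2)
= (-14.2, 15.85)

(-14.2, 15.85)


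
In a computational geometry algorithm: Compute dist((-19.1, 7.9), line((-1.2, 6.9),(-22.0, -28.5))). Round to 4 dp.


|cross product| = 654.46
|line direction| = sqrt(1685.8) = 41.0585
Distance = 654.46/sqrt(1685.8) = 15.9397

15.9397


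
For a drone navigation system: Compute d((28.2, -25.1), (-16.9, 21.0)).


dx=-45.1, dy=46.1
d^2 = (-45.1)^2 + 46.1^2 = 4159.22
d = sqrt(4159.22) = 64.492

64.492


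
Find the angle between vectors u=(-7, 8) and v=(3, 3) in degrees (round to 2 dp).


u.v = 3, |u| = sqrt(113) = 10.6301, |v| = sqrt(18) = 4.2426
cos(theta) = u.v/(|u||v|) = 3/sqrt(2034) = 0.066519
theta = acos(0.066519) = 86.19 degrees

86.19 degrees


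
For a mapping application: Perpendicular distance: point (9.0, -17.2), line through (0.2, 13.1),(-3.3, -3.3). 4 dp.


|cross product| = 250.37
|line direction| = sqrt(281.21) = 16.7693
Distance = 250.37/sqrt(281.21) = 14.9302

14.9302


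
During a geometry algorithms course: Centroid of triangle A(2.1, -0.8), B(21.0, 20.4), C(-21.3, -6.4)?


Centroid = ((x_A+x_B+x_C)/3, (y_A+y_B+y_C)/3)
= ((2.1+21+(-21.3))/3, ((-0.8)+20.4+(-6.4))/3)
= (0.6, 4.4)

(0.6, 4.4)


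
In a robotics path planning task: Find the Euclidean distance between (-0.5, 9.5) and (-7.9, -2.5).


dx=-7.4, dy=-12
d^2 = (-7.4)^2 + (-12)^2 = 198.76
d = sqrt(198.76) = 14.0982

14.0982


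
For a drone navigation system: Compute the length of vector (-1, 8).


|u| = sqrt((-1)^2 + 8^2) = sqrt(65) = 8.0623

8.0623


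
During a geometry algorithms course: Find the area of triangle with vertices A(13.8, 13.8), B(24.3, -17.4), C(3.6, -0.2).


Area = |x_A(y_B-y_C) + x_B(y_C-y_A) + x_C(y_A-y_B)|/2
= |(-237.36) + (-340.2) + 112.32|/2
= 465.24/2 = 232.62

232.62


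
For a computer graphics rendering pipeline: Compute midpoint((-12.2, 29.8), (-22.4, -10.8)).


M = (((-12.2)+(-22.4))/2, (29.8+(-10.8))/2)
= (-17.3, 9.5)

(-17.3, 9.5)


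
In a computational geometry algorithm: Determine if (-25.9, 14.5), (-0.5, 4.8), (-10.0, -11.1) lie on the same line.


Cross product: ((-0.5)-(-25.9))*((-11.1)-14.5) - (4.8-14.5)*((-10)-(-25.9))
= -496.01

No, not collinear


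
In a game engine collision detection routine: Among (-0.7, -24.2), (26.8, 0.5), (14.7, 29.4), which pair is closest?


d(P0,P1) = 36.964, d(P0,P2) = 55.7684, d(P1,P2) = 31.3308
Closest: P1 and P2

Closest pair: (26.8, 0.5) and (14.7, 29.4), distance = 31.3308


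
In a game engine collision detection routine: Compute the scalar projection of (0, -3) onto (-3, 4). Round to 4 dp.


u.v = -12, |v| = sqrt(25) = 5
Scalar projection = u.v / |v| = -12 / sqrt(25) = -2.4

-2.4


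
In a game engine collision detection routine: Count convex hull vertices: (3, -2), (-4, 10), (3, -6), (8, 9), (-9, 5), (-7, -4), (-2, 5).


Convex hull vertices (CCW): (-9, 5), (-7, -4), (3, -6), (8, 9), (-4, 10)
Count = 5

5


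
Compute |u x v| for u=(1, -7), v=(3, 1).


|u x v| = |1*1 - (-7)*3|
= |1 - (-21)| = 22

22


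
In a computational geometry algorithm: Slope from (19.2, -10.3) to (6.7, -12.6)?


slope = (y2-y1)/(x2-x1) = ((-12.6)-(-10.3))/(6.7-19.2) = (-2.3)/(-12.5) = 0.184

0.184


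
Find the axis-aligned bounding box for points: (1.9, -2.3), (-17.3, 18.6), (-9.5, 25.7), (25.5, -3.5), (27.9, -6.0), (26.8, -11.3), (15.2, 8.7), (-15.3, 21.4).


x range: [-17.3, 27.9]
y range: [-11.3, 25.7]
Bounding box: (-17.3,-11.3) to (27.9,25.7)

(-17.3,-11.3) to (27.9,25.7)


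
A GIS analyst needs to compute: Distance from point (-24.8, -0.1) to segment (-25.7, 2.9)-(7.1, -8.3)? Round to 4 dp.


Project P onto AB: t = 0.0525 (clamped to [0,1])
Closest point on segment: (-23.9766, 2.3115)
Distance: 2.5482

2.5482


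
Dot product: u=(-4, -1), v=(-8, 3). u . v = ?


u . v = u_x*v_x + u_y*v_y = (-4)*(-8) + (-1)*3
= 32 + (-3) = 29

29


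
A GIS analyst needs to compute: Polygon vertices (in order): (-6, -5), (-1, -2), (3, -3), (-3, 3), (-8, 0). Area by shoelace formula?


Shoelace sum: ((-6)*(-2) - (-1)*(-5)) + ((-1)*(-3) - 3*(-2)) + (3*3 - (-3)*(-3)) + ((-3)*0 - (-8)*3) + ((-8)*(-5) - (-6)*0)
= 80
Area = |80|/2 = 40

40


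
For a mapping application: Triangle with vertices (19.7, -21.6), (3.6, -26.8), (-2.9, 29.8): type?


Side lengths squared: AB^2=286.25, BC^2=3245.81, CA^2=3152.72
Sorted: [286.25, 3152.72, 3245.81]
By sides: Scalene, By angles: Acute

Scalene, Acute


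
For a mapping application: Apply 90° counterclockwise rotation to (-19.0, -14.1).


90° CCW: (x,y) -> (-y, x)
(-19,-14.1) -> (14.1, -19)

(14.1, -19)


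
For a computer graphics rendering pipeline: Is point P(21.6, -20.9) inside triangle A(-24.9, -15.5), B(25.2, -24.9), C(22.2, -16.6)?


Cross products: AB x AP = 166.56, BC x BP = 17.88, CA x CP = 203.19
All same sign? yes

Yes, inside


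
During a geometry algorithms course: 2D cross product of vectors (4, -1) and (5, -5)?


u x v = u_x*v_y - u_y*v_x = 4*(-5) - (-1)*5
= (-20) - (-5) = -15

-15


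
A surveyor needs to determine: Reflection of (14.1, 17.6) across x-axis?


Reflection over x-axis: (x,y) -> (x,-y)
(14.1, 17.6) -> (14.1, -17.6)

(14.1, -17.6)


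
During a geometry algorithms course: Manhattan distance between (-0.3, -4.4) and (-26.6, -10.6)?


|(-0.3)-(-26.6)| + |(-4.4)-(-10.6)| = 26.3 + 6.2 = 32.5

32.5


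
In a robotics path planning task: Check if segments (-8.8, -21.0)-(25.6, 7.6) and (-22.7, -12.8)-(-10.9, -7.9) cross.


Cross products: d1=-164.87, d2=4.05, d3=679.62, d4=510.7
d1*d2 < 0 and d3*d4 < 0? no

No, they don't intersect


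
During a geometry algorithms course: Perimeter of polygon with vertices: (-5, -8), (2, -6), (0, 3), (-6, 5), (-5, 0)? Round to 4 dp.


Sides: (-5, -8)->(2, -6): sqrt(53) = 7.28011, (2, -6)->(0, 3): sqrt(85) = 9.219544, (0, 3)->(-6, 5): sqrt(40) = 6.324555, (-6, 5)->(-5, 0): sqrt(26) = 5.09902, (-5, 0)->(-5, -8): sqrt(64) = 8
Sum = 35.923229
Perimeter = 35.9232

35.9232


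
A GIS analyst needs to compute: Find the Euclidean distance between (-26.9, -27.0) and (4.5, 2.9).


dx=31.4, dy=29.9
d^2 = 31.4^2 + 29.9^2 = 1879.97
d = sqrt(1879.97) = 43.3586

43.3586


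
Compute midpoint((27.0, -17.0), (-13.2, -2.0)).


M = ((27+(-13.2))/2, ((-17)+(-2))/2)
= (6.9, -9.5)

(6.9, -9.5)


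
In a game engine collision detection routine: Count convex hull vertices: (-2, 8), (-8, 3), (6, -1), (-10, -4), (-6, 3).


Convex hull vertices (CCW): (-10, -4), (6, -1), (-2, 8), (-8, 3)
Count = 4

4


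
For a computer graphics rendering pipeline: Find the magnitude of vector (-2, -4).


|u| = sqrt((-2)^2 + (-4)^2) = sqrt(20) = 4.4721

4.4721


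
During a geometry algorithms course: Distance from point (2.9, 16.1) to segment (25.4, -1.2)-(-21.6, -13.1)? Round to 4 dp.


Project P onto AB: t = 0.3623 (clamped to [0,1])
Closest point on segment: (8.3718, -5.5114)
Distance: 22.2933

22.2933


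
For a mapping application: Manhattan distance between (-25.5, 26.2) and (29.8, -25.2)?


|(-25.5)-29.8| + |26.2-(-25.2)| = 55.3 + 51.4 = 106.7

106.7


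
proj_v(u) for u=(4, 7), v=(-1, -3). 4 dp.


u.v = -25, |v| = sqrt(10) = 3.1623
Scalar projection = u.v / |v| = -25 / sqrt(10) = -7.9057

-7.9057


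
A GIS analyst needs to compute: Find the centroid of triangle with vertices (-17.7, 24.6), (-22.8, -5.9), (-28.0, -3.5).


Centroid = ((x_A+x_B+x_C)/3, (y_A+y_B+y_C)/3)
= (((-17.7)+(-22.8)+(-28))/3, (24.6+(-5.9)+(-3.5))/3)
= (-22.8333, 5.0667)

(-22.8333, 5.0667)


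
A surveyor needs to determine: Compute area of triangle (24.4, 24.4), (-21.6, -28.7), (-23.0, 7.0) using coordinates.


Area = |x_A(y_B-y_C) + x_B(y_C-y_A) + x_C(y_A-y_B)|/2
= |(-871.08) + 375.84 + (-1221.3)|/2
= 1716.54/2 = 858.27

858.27


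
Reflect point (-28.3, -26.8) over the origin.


Reflection over origin: (x,y) -> (-x,-y)
(-28.3, -26.8) -> (28.3, 26.8)

(28.3, 26.8)


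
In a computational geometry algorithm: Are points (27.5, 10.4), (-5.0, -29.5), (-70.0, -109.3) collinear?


Cross product: ((-5)-27.5)*((-109.3)-10.4) - ((-29.5)-10.4)*((-70)-27.5)
= 0

Yes, collinear


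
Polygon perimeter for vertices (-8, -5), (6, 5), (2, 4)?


Sides: (-8, -5)->(6, 5): sqrt(296) = 17.204651, (6, 5)->(2, 4): sqrt(17) = 4.123106, (2, 4)->(-8, -5): sqrt(181) = 13.453624
Sum = 34.781381
Perimeter = 34.7814

34.7814


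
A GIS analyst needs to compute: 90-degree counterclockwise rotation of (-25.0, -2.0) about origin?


90° CCW: (x,y) -> (-y, x)
(-25,-2) -> (2, -25)

(2, -25)


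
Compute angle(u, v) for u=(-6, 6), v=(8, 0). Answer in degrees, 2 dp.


u.v = -48, |u| = sqrt(72) = 8.4853, |v| = sqrt(64) = 8
cos(theta) = u.v/(|u||v|) = -48/sqrt(4608) = -0.707107
theta = acos(-0.707107) = 135 degrees

135 degrees


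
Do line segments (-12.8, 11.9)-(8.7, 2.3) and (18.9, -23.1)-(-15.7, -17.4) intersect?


Cross products: d1=-1030.31, d2=-820.7, d3=-448.18, d4=-657.79
d1*d2 < 0 and d3*d4 < 0? no

No, they don't intersect


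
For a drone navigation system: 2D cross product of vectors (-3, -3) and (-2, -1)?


u x v = u_x*v_y - u_y*v_x = (-3)*(-1) - (-3)*(-2)
= 3 - 6 = -3

-3


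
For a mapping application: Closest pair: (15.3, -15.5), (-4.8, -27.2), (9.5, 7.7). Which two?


d(P0,P1) = 23.2573, d(P0,P2) = 23.914, d(P1,P2) = 37.716
Closest: P0 and P1

Closest pair: (15.3, -15.5) and (-4.8, -27.2), distance = 23.2573


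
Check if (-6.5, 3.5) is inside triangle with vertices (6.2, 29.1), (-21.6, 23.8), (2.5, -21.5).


Cross products: AB x AP = 644.37, BC x BP = 194.8, CA x CP = 547.9
All same sign? yes

Yes, inside


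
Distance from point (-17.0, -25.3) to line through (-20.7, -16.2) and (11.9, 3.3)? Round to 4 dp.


|cross product| = 368.81
|line direction| = sqrt(1443.01) = 37.987
Distance = 368.81/sqrt(1443.01) = 9.7089

9.7089


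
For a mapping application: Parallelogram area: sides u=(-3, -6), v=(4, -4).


|u x v| = |(-3)*(-4) - (-6)*4|
= |12 - (-24)| = 36

36


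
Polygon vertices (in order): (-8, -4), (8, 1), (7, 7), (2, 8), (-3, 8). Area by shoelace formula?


Shoelace sum: ((-8)*1 - 8*(-4)) + (8*7 - 7*1) + (7*8 - 2*7) + (2*8 - (-3)*8) + ((-3)*(-4) - (-8)*8)
= 231
Area = |231|/2 = 115.5

115.5


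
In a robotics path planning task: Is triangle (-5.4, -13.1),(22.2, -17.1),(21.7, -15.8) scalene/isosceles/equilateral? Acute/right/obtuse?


Side lengths squared: AB^2=777.76, BC^2=1.94, CA^2=741.7
Sorted: [1.94, 741.7, 777.76]
By sides: Scalene, By angles: Obtuse

Scalene, Obtuse


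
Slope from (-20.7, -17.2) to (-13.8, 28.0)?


slope = (y2-y1)/(x2-x1) = (28-(-17.2))/((-13.8)-(-20.7)) = 45.2/6.9 = 6.5507

6.5507


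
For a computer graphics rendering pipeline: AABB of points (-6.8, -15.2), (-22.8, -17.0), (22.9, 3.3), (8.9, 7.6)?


x range: [-22.8, 22.9]
y range: [-17, 7.6]
Bounding box: (-22.8,-17) to (22.9,7.6)

(-22.8,-17) to (22.9,7.6)


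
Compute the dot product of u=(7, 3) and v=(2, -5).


u . v = u_x*v_x + u_y*v_y = 7*2 + 3*(-5)
= 14 + (-15) = -1

-1


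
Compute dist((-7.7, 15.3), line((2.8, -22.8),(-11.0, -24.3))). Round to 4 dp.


|cross product| = 541.53
|line direction| = sqrt(192.69) = 13.8813
Distance = 541.53/sqrt(192.69) = 39.0115

39.0115


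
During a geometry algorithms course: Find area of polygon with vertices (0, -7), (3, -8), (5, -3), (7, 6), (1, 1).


Shoelace sum: (0*(-8) - 3*(-7)) + (3*(-3) - 5*(-8)) + (5*6 - 7*(-3)) + (7*1 - 1*6) + (1*(-7) - 0*1)
= 97
Area = |97|/2 = 48.5

48.5


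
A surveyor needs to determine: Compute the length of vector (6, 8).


|u| = sqrt(6^2 + 8^2) = sqrt(100) = 10

10


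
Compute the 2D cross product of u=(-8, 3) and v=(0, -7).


u x v = u_x*v_y - u_y*v_x = (-8)*(-7) - 3*0
= 56 - 0 = 56

56


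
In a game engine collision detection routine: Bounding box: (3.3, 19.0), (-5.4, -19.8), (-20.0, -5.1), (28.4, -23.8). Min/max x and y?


x range: [-20, 28.4]
y range: [-23.8, 19]
Bounding box: (-20,-23.8) to (28.4,19)

(-20,-23.8) to (28.4,19)


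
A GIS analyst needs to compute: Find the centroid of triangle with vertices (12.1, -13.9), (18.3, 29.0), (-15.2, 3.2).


Centroid = ((x_A+x_B+x_C)/3, (y_A+y_B+y_C)/3)
= ((12.1+18.3+(-15.2))/3, ((-13.9)+29+3.2)/3)
= (5.0667, 6.1)

(5.0667, 6.1)


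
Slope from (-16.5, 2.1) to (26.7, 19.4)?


slope = (y2-y1)/(x2-x1) = (19.4-2.1)/(26.7-(-16.5)) = 17.3/43.2 = 0.4005

0.4005


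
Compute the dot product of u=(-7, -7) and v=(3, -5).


u . v = u_x*v_x + u_y*v_y = (-7)*3 + (-7)*(-5)
= (-21) + 35 = 14

14


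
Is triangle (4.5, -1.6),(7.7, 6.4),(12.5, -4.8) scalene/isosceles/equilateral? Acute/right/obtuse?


Side lengths squared: AB^2=74.24, BC^2=148.48, CA^2=74.24
Sorted: [74.24, 74.24, 148.48]
By sides: Isosceles, By angles: Right

Isosceles, Right


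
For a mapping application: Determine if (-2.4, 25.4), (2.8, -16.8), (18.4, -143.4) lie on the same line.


Cross product: (2.8-(-2.4))*((-143.4)-25.4) - ((-16.8)-25.4)*(18.4-(-2.4))
= 0

Yes, collinear


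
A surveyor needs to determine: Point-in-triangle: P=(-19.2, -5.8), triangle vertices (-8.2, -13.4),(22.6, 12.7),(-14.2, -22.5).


Cross products: AB x AP = 521.18, BC x BP = -790.56, CA x CP = 145.7
All same sign? no

No, outside


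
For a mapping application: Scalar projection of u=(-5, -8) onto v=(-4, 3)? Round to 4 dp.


u.v = -4, |v| = sqrt(25) = 5
Scalar projection = u.v / |v| = -4 / sqrt(25) = -0.8

-0.8


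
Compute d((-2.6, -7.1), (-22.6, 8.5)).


dx=-20, dy=15.6
d^2 = (-20)^2 + 15.6^2 = 643.36
d = sqrt(643.36) = 25.3645

25.3645


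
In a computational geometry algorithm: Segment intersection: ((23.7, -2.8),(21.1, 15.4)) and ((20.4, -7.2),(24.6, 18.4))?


Cross products: d1=-66, d2=77, d3=71.5, d4=-71.5
d1*d2 < 0 and d3*d4 < 0? yes

Yes, they intersect


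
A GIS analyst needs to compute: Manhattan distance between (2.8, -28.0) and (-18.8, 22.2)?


|2.8-(-18.8)| + |(-28)-22.2| = 21.6 + 50.2 = 71.8

71.8


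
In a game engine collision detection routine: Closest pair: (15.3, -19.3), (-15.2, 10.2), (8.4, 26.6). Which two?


d(P0,P1) = 42.4323, d(P0,P2) = 46.4157, d(P1,P2) = 28.7388
Closest: P1 and P2

Closest pair: (-15.2, 10.2) and (8.4, 26.6), distance = 28.7388


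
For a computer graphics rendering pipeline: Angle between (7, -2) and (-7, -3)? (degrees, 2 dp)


u.v = -43, |u| = sqrt(53) = 7.2801, |v| = sqrt(58) = 7.6158
cos(theta) = u.v/(|u||v|) = -43/sqrt(3074) = -0.775562
theta = acos(-0.775562) = 140.86 degrees

140.86 degrees


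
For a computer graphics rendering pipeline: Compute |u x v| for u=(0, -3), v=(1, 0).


|u x v| = |0*0 - (-3)*1|
= |0 - (-3)| = 3

3


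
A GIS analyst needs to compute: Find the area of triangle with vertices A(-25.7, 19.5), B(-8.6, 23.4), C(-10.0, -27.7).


Area = |x_A(y_B-y_C) + x_B(y_C-y_A) + x_C(y_A-y_B)|/2
= |(-1313.27) + 405.92 + 39|/2
= 868.35/2 = 434.175

434.175


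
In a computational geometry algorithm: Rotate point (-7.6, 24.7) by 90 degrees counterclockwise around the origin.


90° CCW: (x,y) -> (-y, x)
(-7.6,24.7) -> (-24.7, -7.6)

(-24.7, -7.6)


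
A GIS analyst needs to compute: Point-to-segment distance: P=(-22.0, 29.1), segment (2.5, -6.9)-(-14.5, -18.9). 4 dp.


Project P onto AB: t = 0 (clamped to [0,1])
Closest point on segment: (2.5, -6.9)
Distance: 43.546

43.546


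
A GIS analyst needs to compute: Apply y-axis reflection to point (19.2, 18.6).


Reflection over y-axis: (x,y) -> (-x,y)
(19.2, 18.6) -> (-19.2, 18.6)

(-19.2, 18.6)


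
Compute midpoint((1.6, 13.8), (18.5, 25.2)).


M = ((1.6+18.5)/2, (13.8+25.2)/2)
= (10.05, 19.5)

(10.05, 19.5)


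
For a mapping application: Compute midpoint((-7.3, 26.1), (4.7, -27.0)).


M = (((-7.3)+4.7)/2, (26.1+(-27))/2)
= (-1.3, -0.45)

(-1.3, -0.45)


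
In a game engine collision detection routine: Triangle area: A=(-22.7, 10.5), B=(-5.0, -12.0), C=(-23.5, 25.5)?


Area = |x_A(y_B-y_C) + x_B(y_C-y_A) + x_C(y_A-y_B)|/2
= |851.25 + (-75) + (-528.75)|/2
= 247.5/2 = 123.75

123.75


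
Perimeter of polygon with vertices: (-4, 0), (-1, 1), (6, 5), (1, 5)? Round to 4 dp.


Sides: (-4, 0)->(-1, 1): sqrt(10) = 3.162278, (-1, 1)->(6, 5): sqrt(65) = 8.062258, (6, 5)->(1, 5): sqrt(25) = 5, (1, 5)->(-4, 0): sqrt(50) = 7.071068
Sum = 23.295604
Perimeter = 23.2956

23.2956


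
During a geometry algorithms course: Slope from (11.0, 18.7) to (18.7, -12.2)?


slope = (y2-y1)/(x2-x1) = ((-12.2)-18.7)/(18.7-11) = (-30.9)/7.7 = -4.013

-4.013


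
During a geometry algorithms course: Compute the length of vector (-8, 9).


|u| = sqrt((-8)^2 + 9^2) = sqrt(145) = 12.0416

12.0416


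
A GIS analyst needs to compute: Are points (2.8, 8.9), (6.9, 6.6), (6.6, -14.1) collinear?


Cross product: (6.9-2.8)*((-14.1)-8.9) - (6.6-8.9)*(6.6-2.8)
= -85.56

No, not collinear


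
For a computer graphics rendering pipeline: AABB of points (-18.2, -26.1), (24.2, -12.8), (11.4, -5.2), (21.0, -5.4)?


x range: [-18.2, 24.2]
y range: [-26.1, -5.2]
Bounding box: (-18.2,-26.1) to (24.2,-5.2)

(-18.2,-26.1) to (24.2,-5.2)


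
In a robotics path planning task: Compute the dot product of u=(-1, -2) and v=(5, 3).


u . v = u_x*v_x + u_y*v_y = (-1)*5 + (-2)*3
= (-5) + (-6) = -11

-11


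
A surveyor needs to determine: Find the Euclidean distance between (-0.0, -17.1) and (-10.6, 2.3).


dx=-10.6, dy=19.4
d^2 = (-10.6)^2 + 19.4^2 = 488.72
d = sqrt(488.72) = 22.107

22.107


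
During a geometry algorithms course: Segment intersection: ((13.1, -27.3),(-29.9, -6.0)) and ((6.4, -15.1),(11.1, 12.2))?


Cross products: d1=-240.25, d2=1033.76, d3=-381.89, d4=-1655.9
d1*d2 < 0 and d3*d4 < 0? no

No, they don't intersect


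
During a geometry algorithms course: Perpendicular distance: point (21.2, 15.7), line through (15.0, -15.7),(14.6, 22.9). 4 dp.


|cross product| = 251.88
|line direction| = sqrt(1490.12) = 38.6021
Distance = 251.88/sqrt(1490.12) = 6.525

6.525


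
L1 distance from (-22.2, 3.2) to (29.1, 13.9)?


|(-22.2)-29.1| + |3.2-13.9| = 51.3 + 10.7 = 62

62


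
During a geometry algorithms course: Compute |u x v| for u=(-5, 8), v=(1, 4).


|u x v| = |(-5)*4 - 8*1|
= |(-20) - 8| = 28

28


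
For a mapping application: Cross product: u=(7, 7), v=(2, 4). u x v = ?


u x v = u_x*v_y - u_y*v_x = 7*4 - 7*2
= 28 - 14 = 14

14


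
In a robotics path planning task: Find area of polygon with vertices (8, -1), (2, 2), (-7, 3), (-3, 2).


Shoelace sum: (8*2 - 2*(-1)) + (2*3 - (-7)*2) + ((-7)*2 - (-3)*3) + ((-3)*(-1) - 8*2)
= 20
Area = |20|/2 = 10

10


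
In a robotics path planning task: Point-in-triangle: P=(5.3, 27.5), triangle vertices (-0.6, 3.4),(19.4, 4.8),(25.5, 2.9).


Cross products: AB x AP = 473.74, BC x BP = 111.68, CA x CP = -631.96
All same sign? no

No, outside


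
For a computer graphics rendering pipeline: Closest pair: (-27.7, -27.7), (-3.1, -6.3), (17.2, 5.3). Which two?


d(P0,P1) = 32.6055, d(P0,P2) = 55.7226, d(P1,P2) = 23.3805
Closest: P1 and P2

Closest pair: (-3.1, -6.3) and (17.2, 5.3), distance = 23.3805


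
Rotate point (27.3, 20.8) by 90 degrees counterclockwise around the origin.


90° CCW: (x,y) -> (-y, x)
(27.3,20.8) -> (-20.8, 27.3)

(-20.8, 27.3)


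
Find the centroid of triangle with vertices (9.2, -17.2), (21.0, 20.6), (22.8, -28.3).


Centroid = ((x_A+x_B+x_C)/3, (y_A+y_B+y_C)/3)
= ((9.2+21+22.8)/3, ((-17.2)+20.6+(-28.3))/3)
= (17.6667, -8.3)

(17.6667, -8.3)


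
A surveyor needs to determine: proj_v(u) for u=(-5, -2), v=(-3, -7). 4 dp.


u.v = 29, |v| = sqrt(58) = 7.6158
Scalar projection = u.v / |v| = 29 / sqrt(58) = 3.8079

3.8079


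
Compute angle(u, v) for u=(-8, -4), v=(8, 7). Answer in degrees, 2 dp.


u.v = -92, |u| = sqrt(80) = 8.9443, |v| = sqrt(113) = 10.6301
cos(theta) = u.v/(|u||v|) = -92/sqrt(9040) = -0.967617
theta = acos(-0.967617) = 165.38 degrees

165.38 degrees


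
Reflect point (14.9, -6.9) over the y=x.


Reflection over y=x: (x,y) -> (y,x)
(14.9, -6.9) -> (-6.9, 14.9)

(-6.9, 14.9)


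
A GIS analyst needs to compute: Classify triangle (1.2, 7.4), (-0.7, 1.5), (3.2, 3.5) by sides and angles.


Side lengths squared: AB^2=38.42, BC^2=19.21, CA^2=19.21
Sorted: [19.21, 19.21, 38.42]
By sides: Isosceles, By angles: Right

Isosceles, Right


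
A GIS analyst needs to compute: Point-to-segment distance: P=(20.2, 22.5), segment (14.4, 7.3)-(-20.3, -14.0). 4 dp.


Project P onto AB: t = 0 (clamped to [0,1])
Closest point on segment: (14.4, 7.3)
Distance: 16.269

16.269


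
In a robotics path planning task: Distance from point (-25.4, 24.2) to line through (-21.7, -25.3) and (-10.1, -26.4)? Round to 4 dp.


|cross product| = 570.13
|line direction| = sqrt(135.77) = 11.652
Distance = 570.13/sqrt(135.77) = 48.9296

48.9296


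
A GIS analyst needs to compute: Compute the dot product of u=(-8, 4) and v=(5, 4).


u . v = u_x*v_x + u_y*v_y = (-8)*5 + 4*4
= (-40) + 16 = -24

-24


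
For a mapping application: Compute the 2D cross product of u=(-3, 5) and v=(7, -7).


u x v = u_x*v_y - u_y*v_x = (-3)*(-7) - 5*7
= 21 - 35 = -14

-14


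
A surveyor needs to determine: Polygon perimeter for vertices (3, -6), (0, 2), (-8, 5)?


Sides: (3, -6)->(0, 2): sqrt(73) = 8.544004, (0, 2)->(-8, 5): sqrt(73) = 8.544004, (-8, 5)->(3, -6): sqrt(242) = 15.556349
Sum = 32.644357
Perimeter = 32.6444

32.6444


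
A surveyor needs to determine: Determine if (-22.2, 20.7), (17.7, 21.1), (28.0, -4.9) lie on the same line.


Cross product: (17.7-(-22.2))*((-4.9)-20.7) - (21.1-20.7)*(28-(-22.2))
= -1041.52

No, not collinear


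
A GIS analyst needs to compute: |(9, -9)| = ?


|u| = sqrt(9^2 + (-9)^2) = sqrt(162) = 12.7279

12.7279


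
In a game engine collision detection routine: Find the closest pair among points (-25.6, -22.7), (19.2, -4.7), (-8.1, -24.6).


d(P0,P1) = 48.2808, d(P0,P2) = 17.6028, d(P1,P2) = 33.7831
Closest: P0 and P2

Closest pair: (-25.6, -22.7) and (-8.1, -24.6), distance = 17.6028


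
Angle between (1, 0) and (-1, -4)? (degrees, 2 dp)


u.v = -1, |u| = sqrt(1) = 1, |v| = sqrt(17) = 4.1231
cos(theta) = u.v/(|u||v|) = -1/sqrt(17) = -0.242536
theta = acos(-0.242536) = 104.04 degrees

104.04 degrees


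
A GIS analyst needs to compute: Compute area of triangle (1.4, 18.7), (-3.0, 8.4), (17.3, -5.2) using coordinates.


Area = |x_A(y_B-y_C) + x_B(y_C-y_A) + x_C(y_A-y_B)|/2
= |19.04 + 71.7 + 178.19|/2
= 268.93/2 = 134.465

134.465


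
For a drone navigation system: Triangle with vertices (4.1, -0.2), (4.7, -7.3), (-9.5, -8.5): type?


Side lengths squared: AB^2=50.77, BC^2=203.08, CA^2=253.85
Sorted: [50.77, 203.08, 253.85]
By sides: Scalene, By angles: Right

Scalene, Right


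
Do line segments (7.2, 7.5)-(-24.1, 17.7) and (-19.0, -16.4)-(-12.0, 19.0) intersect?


Cross products: d1=-760.18, d2=419.24, d3=1015.31, d4=-164.11
d1*d2 < 0 and d3*d4 < 0? yes

Yes, they intersect


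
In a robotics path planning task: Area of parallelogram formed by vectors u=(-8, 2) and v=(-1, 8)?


|u x v| = |(-8)*8 - 2*(-1)|
= |(-64) - (-2)| = 62

62


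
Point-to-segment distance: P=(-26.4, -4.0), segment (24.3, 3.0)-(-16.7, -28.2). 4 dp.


Project P onto AB: t = 0.8654 (clamped to [0,1])
Closest point on segment: (-11.1806, -23.9999)
Distance: 25.1322

25.1322


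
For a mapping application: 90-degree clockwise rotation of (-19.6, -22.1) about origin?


90° CW: (x,y) -> (y, -x)
(-19.6,-22.1) -> (-22.1, 19.6)

(-22.1, 19.6)


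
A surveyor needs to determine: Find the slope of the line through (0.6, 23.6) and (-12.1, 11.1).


slope = (y2-y1)/(x2-x1) = (11.1-23.6)/((-12.1)-0.6) = (-12.5)/(-12.7) = 0.9843

0.9843


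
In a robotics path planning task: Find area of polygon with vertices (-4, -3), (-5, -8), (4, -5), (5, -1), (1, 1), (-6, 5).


Shoelace sum: ((-4)*(-8) - (-5)*(-3)) + ((-5)*(-5) - 4*(-8)) + (4*(-1) - 5*(-5)) + (5*1 - 1*(-1)) + (1*5 - (-6)*1) + ((-6)*(-3) - (-4)*5)
= 150
Area = |150|/2 = 75

75


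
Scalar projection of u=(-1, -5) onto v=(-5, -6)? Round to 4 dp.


u.v = 35, |v| = sqrt(61) = 7.8102
Scalar projection = u.v / |v| = 35 / sqrt(61) = 4.4813

4.4813


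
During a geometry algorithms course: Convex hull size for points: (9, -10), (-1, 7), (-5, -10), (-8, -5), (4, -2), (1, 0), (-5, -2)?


Convex hull vertices (CCW): (-8, -5), (-5, -10), (9, -10), (-1, 7)
Count = 4

4


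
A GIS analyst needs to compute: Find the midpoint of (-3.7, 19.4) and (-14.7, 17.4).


M = (((-3.7)+(-14.7))/2, (19.4+17.4)/2)
= (-9.2, 18.4)

(-9.2, 18.4)


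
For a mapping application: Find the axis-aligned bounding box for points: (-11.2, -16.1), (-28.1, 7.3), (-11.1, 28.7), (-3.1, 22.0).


x range: [-28.1, -3.1]
y range: [-16.1, 28.7]
Bounding box: (-28.1,-16.1) to (-3.1,28.7)

(-28.1,-16.1) to (-3.1,28.7)


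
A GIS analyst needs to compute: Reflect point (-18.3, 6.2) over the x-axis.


Reflection over x-axis: (x,y) -> (x,-y)
(-18.3, 6.2) -> (-18.3, -6.2)

(-18.3, -6.2)


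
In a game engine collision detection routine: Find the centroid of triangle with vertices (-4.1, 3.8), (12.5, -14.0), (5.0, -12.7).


Centroid = ((x_A+x_B+x_C)/3, (y_A+y_B+y_C)/3)
= (((-4.1)+12.5+5)/3, (3.8+(-14)+(-12.7))/3)
= (4.4667, -7.6333)

(4.4667, -7.6333)


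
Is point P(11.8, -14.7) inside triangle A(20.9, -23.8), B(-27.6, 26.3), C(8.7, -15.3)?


Cross products: AB x AP = 14.56, BC x BP = 150.74, CA x CP = 33.67
All same sign? yes

Yes, inside


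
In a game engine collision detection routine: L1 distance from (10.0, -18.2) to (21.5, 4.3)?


|10-21.5| + |(-18.2)-4.3| = 11.5 + 22.5 = 34

34


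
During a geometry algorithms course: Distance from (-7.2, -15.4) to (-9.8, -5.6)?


dx=-2.6, dy=9.8
d^2 = (-2.6)^2 + 9.8^2 = 102.8
d = sqrt(102.8) = 10.139

10.139


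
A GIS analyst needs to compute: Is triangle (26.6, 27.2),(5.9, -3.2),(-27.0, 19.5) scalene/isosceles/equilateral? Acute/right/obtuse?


Side lengths squared: AB^2=1352.65, BC^2=1597.7, CA^2=2932.25
Sorted: [1352.65, 1597.7, 2932.25]
By sides: Scalene, By angles: Acute

Scalene, Acute


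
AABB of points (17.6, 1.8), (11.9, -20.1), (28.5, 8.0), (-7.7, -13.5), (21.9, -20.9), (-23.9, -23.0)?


x range: [-23.9, 28.5]
y range: [-23, 8]
Bounding box: (-23.9,-23) to (28.5,8)

(-23.9,-23) to (28.5,8)


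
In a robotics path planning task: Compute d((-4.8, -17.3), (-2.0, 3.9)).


dx=2.8, dy=21.2
d^2 = 2.8^2 + 21.2^2 = 457.28
d = sqrt(457.28) = 21.3841

21.3841


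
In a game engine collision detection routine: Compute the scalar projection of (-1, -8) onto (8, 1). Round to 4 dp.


u.v = -16, |v| = sqrt(65) = 8.0623
Scalar projection = u.v / |v| = -16 / sqrt(65) = -1.9846

-1.9846


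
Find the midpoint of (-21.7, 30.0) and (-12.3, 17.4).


M = (((-21.7)+(-12.3))/2, (30+17.4)/2)
= (-17, 23.7)

(-17, 23.7)


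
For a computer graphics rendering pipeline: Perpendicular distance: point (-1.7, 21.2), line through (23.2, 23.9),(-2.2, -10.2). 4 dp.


|cross product| = 780.51
|line direction| = sqrt(1807.97) = 42.5202
Distance = 780.51/sqrt(1807.97) = 18.3562

18.3562


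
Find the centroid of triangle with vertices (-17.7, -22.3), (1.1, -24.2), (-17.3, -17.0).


Centroid = ((x_A+x_B+x_C)/3, (y_A+y_B+y_C)/3)
= (((-17.7)+1.1+(-17.3))/3, ((-22.3)+(-24.2)+(-17))/3)
= (-11.3, -21.1667)

(-11.3, -21.1667)


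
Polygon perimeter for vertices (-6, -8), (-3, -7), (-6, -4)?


Sides: (-6, -8)->(-3, -7): sqrt(10) = 3.162278, (-3, -7)->(-6, -4): sqrt(18) = 4.242641, (-6, -4)->(-6, -8): sqrt(16) = 4
Sum = 11.404919
Perimeter = 11.4049

11.4049


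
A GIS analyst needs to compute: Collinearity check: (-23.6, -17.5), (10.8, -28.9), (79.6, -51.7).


Cross product: (10.8-(-23.6))*((-51.7)-(-17.5)) - ((-28.9)-(-17.5))*(79.6-(-23.6))
= 0

Yes, collinear


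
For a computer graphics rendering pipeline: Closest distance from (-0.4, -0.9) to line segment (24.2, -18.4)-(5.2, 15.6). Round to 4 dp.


Project P onto AB: t = 0.7003 (clamped to [0,1])
Closest point on segment: (10.8937, 5.4112)
Distance: 12.9375

12.9375


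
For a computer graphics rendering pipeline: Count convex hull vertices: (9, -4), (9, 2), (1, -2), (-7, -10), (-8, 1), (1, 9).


Convex hull vertices (CCW): (-8, 1), (-7, -10), (9, -4), (9, 2), (1, 9)
Count = 5

5


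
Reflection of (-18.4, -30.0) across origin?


Reflection over origin: (x,y) -> (-x,-y)
(-18.4, -30) -> (18.4, 30)

(18.4, 30)


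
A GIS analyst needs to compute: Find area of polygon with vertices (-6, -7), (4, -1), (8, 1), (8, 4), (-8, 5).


Shoelace sum: ((-6)*(-1) - 4*(-7)) + (4*1 - 8*(-1)) + (8*4 - 8*1) + (8*5 - (-8)*4) + ((-8)*(-7) - (-6)*5)
= 228
Area = |228|/2 = 114

114


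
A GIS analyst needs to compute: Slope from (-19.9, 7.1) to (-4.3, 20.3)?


slope = (y2-y1)/(x2-x1) = (20.3-7.1)/((-4.3)-(-19.9)) = 13.2/15.6 = 0.8462

0.8462


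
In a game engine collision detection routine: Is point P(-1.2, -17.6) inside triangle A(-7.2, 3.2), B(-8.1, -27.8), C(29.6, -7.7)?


Cross products: AB x AP = 204.72, BC x BP = 245.85, CA x CP = 700.04
All same sign? yes

Yes, inside


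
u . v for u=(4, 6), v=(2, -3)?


u . v = u_x*v_x + u_y*v_y = 4*2 + 6*(-3)
= 8 + (-18) = -10

-10


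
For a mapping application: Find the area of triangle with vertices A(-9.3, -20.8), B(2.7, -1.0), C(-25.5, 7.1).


Area = |x_A(y_B-y_C) + x_B(y_C-y_A) + x_C(y_A-y_B)|/2
= |75.33 + 75.33 + 504.9|/2
= 655.56/2 = 327.78

327.78


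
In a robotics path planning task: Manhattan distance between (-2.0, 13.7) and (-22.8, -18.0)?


|(-2)-(-22.8)| + |13.7-(-18)| = 20.8 + 31.7 = 52.5

52.5


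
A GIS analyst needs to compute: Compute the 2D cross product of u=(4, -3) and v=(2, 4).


u x v = u_x*v_y - u_y*v_x = 4*4 - (-3)*2
= 16 - (-6) = 22

22


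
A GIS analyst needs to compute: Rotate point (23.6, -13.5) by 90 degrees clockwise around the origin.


90° CW: (x,y) -> (y, -x)
(23.6,-13.5) -> (-13.5, -23.6)

(-13.5, -23.6)


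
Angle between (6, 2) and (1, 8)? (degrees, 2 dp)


u.v = 22, |u| = sqrt(40) = 6.3246, |v| = sqrt(65) = 8.0623
cos(theta) = u.v/(|u||v|) = 22/sqrt(2600) = 0.431455
theta = acos(0.431455) = 64.44 degrees

64.44 degrees


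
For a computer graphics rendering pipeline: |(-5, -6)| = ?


|u| = sqrt((-5)^2 + (-6)^2) = sqrt(61) = 7.8102

7.8102


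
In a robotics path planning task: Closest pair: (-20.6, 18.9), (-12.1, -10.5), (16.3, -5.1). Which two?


d(P0,P1) = 30.6041, d(P0,P2) = 44.0183, d(P1,P2) = 28.9088
Closest: P1 and P2

Closest pair: (-12.1, -10.5) and (16.3, -5.1), distance = 28.9088


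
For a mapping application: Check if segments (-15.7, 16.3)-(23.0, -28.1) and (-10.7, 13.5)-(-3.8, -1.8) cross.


Cross products: d1=-57.18, d2=228.57, d3=113.64, d4=-172.11
d1*d2 < 0 and d3*d4 < 0? yes

Yes, they intersect


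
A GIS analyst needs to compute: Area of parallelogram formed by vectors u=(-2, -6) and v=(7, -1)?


|u x v| = |(-2)*(-1) - (-6)*7|
= |2 - (-42)| = 44

44


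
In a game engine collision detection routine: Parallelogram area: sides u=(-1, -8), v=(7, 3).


|u x v| = |(-1)*3 - (-8)*7|
= |(-3) - (-56)| = 53

53


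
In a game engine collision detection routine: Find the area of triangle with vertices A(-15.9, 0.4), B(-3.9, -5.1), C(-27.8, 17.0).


Area = |x_A(y_B-y_C) + x_B(y_C-y_A) + x_C(y_A-y_B)|/2
= |351.39 + (-64.74) + (-152.9)|/2
= 133.75/2 = 66.875

66.875


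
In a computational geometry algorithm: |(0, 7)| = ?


|u| = sqrt(0^2 + 7^2) = sqrt(49) = 7

7


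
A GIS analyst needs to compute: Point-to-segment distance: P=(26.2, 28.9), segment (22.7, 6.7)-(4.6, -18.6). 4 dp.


Project P onto AB: t = 0 (clamped to [0,1])
Closest point on segment: (22.7, 6.7)
Distance: 22.4742

22.4742


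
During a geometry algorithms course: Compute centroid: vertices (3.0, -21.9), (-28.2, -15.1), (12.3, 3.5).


Centroid = ((x_A+x_B+x_C)/3, (y_A+y_B+y_C)/3)
= ((3+(-28.2)+12.3)/3, ((-21.9)+(-15.1)+3.5)/3)
= (-4.3, -11.1667)

(-4.3, -11.1667)


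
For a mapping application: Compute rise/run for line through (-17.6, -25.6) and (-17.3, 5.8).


slope = (y2-y1)/(x2-x1) = (5.8-(-25.6))/((-17.3)-(-17.6)) = 31.4/0.3 = 104.6667

104.6667


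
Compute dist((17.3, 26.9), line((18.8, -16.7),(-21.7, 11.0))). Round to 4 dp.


|cross product| = 1724.25
|line direction| = sqrt(2407.54) = 49.0667
Distance = 1724.25/sqrt(2407.54) = 35.1409

35.1409


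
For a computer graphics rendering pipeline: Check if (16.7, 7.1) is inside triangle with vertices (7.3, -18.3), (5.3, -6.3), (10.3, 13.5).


Cross products: AB x AP = -163.6, BC x BP = -158.72, CA x CP = 222.72
All same sign? no

No, outside


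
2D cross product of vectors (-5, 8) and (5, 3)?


u x v = u_x*v_y - u_y*v_x = (-5)*3 - 8*5
= (-15) - 40 = -55

-55


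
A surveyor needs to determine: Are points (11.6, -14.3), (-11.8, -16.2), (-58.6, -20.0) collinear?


Cross product: ((-11.8)-11.6)*((-20)-(-14.3)) - ((-16.2)-(-14.3))*((-58.6)-11.6)
= 0

Yes, collinear


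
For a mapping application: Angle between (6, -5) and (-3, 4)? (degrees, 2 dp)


u.v = -38, |u| = sqrt(61) = 7.8102, |v| = sqrt(25) = 5
cos(theta) = u.v/(|u||v|) = -38/sqrt(1525) = -0.97308
theta = acos(-0.97308) = 166.68 degrees

166.68 degrees


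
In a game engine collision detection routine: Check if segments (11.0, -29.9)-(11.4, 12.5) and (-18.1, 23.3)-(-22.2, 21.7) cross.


Cross products: d1=264.68, d2=91.48, d3=1255.12, d4=1428.32
d1*d2 < 0 and d3*d4 < 0? no

No, they don't intersect


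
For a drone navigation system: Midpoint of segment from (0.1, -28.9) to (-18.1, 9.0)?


M = ((0.1+(-18.1))/2, ((-28.9)+9)/2)
= (-9, -9.95)

(-9, -9.95)


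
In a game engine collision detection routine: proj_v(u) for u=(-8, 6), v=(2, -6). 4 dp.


u.v = -52, |v| = sqrt(40) = 6.3246
Scalar projection = u.v / |v| = -52 / sqrt(40) = -8.2219

-8.2219


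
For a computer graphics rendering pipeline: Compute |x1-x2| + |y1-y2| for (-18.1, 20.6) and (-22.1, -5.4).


|(-18.1)-(-22.1)| + |20.6-(-5.4)| = 4 + 26 = 30

30


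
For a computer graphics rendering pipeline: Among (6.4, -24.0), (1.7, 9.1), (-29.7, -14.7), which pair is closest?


d(P0,P1) = 33.432, d(P0,P2) = 37.2787, d(P1,P2) = 39.4005
Closest: P0 and P1

Closest pair: (6.4, -24.0) and (1.7, 9.1), distance = 33.432


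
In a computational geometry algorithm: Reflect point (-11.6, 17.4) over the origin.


Reflection over origin: (x,y) -> (-x,-y)
(-11.6, 17.4) -> (11.6, -17.4)

(11.6, -17.4)


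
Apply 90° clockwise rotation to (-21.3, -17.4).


90° CW: (x,y) -> (y, -x)
(-21.3,-17.4) -> (-17.4, 21.3)

(-17.4, 21.3)


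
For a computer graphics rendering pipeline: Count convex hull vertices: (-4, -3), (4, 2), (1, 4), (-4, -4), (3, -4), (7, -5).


Convex hull vertices (CCW): (-4, -4), (7, -5), (4, 2), (1, 4), (-4, -3)
Count = 5

5


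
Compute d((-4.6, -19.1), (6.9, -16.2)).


dx=11.5, dy=2.9
d^2 = 11.5^2 + 2.9^2 = 140.66
d = sqrt(140.66) = 11.86

11.86


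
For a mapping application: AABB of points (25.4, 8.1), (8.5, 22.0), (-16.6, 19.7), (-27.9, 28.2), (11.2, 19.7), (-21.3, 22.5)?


x range: [-27.9, 25.4]
y range: [8.1, 28.2]
Bounding box: (-27.9,8.1) to (25.4,28.2)

(-27.9,8.1) to (25.4,28.2)


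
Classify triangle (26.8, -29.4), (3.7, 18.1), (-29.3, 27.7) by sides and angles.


Side lengths squared: AB^2=2789.86, BC^2=1181.16, CA^2=6407.62
Sorted: [1181.16, 2789.86, 6407.62]
By sides: Scalene, By angles: Obtuse

Scalene, Obtuse


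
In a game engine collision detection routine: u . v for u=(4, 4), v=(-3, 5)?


u . v = u_x*v_x + u_y*v_y = 4*(-3) + 4*5
= (-12) + 20 = 8

8


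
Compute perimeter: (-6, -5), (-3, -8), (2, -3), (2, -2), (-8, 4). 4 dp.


Sides: (-6, -5)->(-3, -8): sqrt(18) = 4.242641, (-3, -8)->(2, -3): sqrt(50) = 7.071068, (2, -3)->(2, -2): sqrt(1) = 1, (2, -2)->(-8, 4): sqrt(136) = 11.661904, (-8, 4)->(-6, -5): sqrt(85) = 9.219544
Sum = 33.195157
Perimeter = 33.1952

33.1952


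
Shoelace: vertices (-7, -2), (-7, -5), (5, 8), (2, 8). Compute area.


Shoelace sum: ((-7)*(-5) - (-7)*(-2)) + ((-7)*8 - 5*(-5)) + (5*8 - 2*8) + (2*(-2) - (-7)*8)
= 66
Area = |66|/2 = 33

33


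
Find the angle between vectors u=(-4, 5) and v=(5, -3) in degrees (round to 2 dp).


u.v = -35, |u| = sqrt(41) = 6.4031, |v| = sqrt(34) = 5.831
cos(theta) = u.v/(|u||v|) = -35/sqrt(1394) = -0.937425
theta = acos(-0.937425) = 159.62 degrees

159.62 degrees


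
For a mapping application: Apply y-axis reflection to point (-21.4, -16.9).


Reflection over y-axis: (x,y) -> (-x,y)
(-21.4, -16.9) -> (21.4, -16.9)

(21.4, -16.9)


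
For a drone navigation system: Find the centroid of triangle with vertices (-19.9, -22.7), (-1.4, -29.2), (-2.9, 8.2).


Centroid = ((x_A+x_B+x_C)/3, (y_A+y_B+y_C)/3)
= (((-19.9)+(-1.4)+(-2.9))/3, ((-22.7)+(-29.2)+8.2)/3)
= (-8.0667, -14.5667)

(-8.0667, -14.5667)


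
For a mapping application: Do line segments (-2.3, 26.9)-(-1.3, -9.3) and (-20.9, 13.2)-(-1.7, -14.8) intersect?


Cross products: d1=783.84, d2=116.8, d3=-687.02, d4=-19.98
d1*d2 < 0 and d3*d4 < 0? no

No, they don't intersect


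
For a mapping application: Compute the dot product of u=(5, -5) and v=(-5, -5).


u . v = u_x*v_x + u_y*v_y = 5*(-5) + (-5)*(-5)
= (-25) + 25 = 0

0


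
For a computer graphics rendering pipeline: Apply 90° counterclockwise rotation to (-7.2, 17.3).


90° CCW: (x,y) -> (-y, x)
(-7.2,17.3) -> (-17.3, -7.2)

(-17.3, -7.2)


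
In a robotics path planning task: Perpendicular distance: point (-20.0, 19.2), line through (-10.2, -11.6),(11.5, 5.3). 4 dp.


|cross product| = 833.98
|line direction| = sqrt(756.5) = 27.5045
Distance = 833.98/sqrt(756.5) = 30.3215

30.3215


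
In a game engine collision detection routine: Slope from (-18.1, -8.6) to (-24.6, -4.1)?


slope = (y2-y1)/(x2-x1) = ((-4.1)-(-8.6))/((-24.6)-(-18.1)) = 4.5/(-6.5) = -0.6923

-0.6923


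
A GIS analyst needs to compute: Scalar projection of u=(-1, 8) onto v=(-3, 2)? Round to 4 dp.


u.v = 19, |v| = sqrt(13) = 3.6056
Scalar projection = u.v / |v| = 19 / sqrt(13) = 5.2697

5.2697
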